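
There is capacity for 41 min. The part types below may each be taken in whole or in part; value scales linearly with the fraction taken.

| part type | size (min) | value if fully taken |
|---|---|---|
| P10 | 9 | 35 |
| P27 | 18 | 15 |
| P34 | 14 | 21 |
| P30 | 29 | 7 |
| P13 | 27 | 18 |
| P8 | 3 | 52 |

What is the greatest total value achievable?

Rank by value-to-size ratio: P8 52/3≈17.3, P10 35/9≈3.89, P34 21/14≈1.5, P27 15/18≈0.833, P13 18/27≈0.667, P30 7/29≈0.241.
P8: take in full, 3 min for value 52 ; 38 left.
P10: take in full, 9 min for value 35 ; 29 left.
P34: take in full, 14 min for value 21 ; 15 left.
Fill the last 15 min with part of P27: 15/18 of it earns 12.5.
Total value = 120.5.

120.5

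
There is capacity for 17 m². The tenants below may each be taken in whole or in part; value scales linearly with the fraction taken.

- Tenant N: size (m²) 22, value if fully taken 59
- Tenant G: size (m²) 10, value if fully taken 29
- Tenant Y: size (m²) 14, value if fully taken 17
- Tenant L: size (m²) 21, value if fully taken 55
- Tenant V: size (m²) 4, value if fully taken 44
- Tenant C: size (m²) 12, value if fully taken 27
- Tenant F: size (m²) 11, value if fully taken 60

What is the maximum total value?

109.8

Best value per unit of size first: Tenant V 44/4≈11, Tenant F 60/11≈5.45, Tenant G 29/10≈2.9, Tenant N 59/22≈2.68, Tenant L 55/21≈2.62, Tenant C 27/12≈2.25, Tenant Y 17/14≈1.21.
Take all of Tenant V (4 m², value 44) ; 13 m² left.
Take all of Tenant F (11 m², value 60) ; 2 m² left.
Fill the last 2 m² with part of Tenant G: 2/10 of it earns 5.8.
Total value = 109.8.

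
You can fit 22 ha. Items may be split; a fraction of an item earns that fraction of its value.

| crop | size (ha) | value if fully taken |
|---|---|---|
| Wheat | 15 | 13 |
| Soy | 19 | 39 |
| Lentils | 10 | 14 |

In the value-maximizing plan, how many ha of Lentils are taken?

Best value per unit of size first: Soy 39/19≈2.05, Lentils 14/10≈1.4, Wheat 13/15≈0.867.
All 19 ha of Soy fit (value 39) — 3 remain.
3 ha left: a 3/10 share of Lentils gives 14×3/10 = 4.2.

3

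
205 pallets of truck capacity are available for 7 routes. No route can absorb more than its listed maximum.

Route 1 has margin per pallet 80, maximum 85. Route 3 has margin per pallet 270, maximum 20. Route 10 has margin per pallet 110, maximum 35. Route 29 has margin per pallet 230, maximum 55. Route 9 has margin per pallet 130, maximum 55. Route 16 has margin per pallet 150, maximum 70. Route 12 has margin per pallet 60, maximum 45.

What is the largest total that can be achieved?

Highest margin per pallet first: Route 3 270 > Route 29 230 > Route 16 150 > Route 9 130 > Route 10 110 > Route 1 80 > Route 12 60.
Route 3: +20 to 20 (cap) ; 185 left.
Route 29: +55 to 55 (cap) ; 130 left.
Route 16: +70 to 70 (cap) ; 60 left.
Give Route 9 55 to hit its cap of 55 ; 5 left.
Route 10: +5 (room for 35) → 5. Pool exhausted.
Total = 270×20 + 110×5 + 230×55 + 130×55 + 150×70 = 36250.

36250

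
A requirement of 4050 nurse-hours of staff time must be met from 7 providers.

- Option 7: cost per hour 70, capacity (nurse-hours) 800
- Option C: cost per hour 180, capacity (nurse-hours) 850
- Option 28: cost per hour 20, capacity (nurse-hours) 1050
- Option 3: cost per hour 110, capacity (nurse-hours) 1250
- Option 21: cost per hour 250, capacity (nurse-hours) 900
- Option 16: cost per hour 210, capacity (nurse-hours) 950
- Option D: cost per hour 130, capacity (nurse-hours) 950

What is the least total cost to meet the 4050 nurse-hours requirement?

338000

Use providers in increasing cost order.
Option 28 (20): use full 1050 ; 3000 nurse-hours to go.
Take 800 from Option 7 at 70 ; need 2200 more.
Take 1250 from Option 3 at 110 ; need 950 more.
Take 950 from Option D at 130 ; need 0 more.
Option C, Option 16, Option 21: unused.
Cost = 1050×20 + 800×70 + 1250×110 + 950×130 = 338000.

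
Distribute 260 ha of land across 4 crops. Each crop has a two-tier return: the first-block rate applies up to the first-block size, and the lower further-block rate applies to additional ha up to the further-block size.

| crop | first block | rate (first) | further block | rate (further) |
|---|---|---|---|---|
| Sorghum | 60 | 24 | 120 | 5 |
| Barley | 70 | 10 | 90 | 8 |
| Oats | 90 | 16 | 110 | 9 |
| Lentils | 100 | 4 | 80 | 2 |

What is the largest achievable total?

3940

Treat each block as its own option and order by rate: Sorghum/T1 24 > Oats/T1 16 > Barley/T1 10 > Oats/T2 9 > Barley/T2 8 > Sorghum/T2 5 > Lentils/T1 4 > Lentils/T2 2.
Sorghum T1 at 24: fill all 60 ; 200 left.
Oats/T1 (16): +90 ; 110 left.
Fill Barley T1 block (70 at 10) ; 40 left.
Oats T2 at 9: only 40 left, fill 40.
Total = 24×60 + 16×90 + 10×70 + 9×40 = 3940.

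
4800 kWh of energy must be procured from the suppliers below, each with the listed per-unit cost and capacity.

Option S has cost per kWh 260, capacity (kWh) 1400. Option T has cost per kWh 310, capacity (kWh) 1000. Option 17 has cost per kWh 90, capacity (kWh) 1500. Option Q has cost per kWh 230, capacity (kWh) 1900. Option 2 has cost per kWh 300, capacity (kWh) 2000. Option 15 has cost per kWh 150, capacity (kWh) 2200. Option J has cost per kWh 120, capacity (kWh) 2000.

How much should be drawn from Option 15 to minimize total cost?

1300

Use suppliers in increasing cost order.
Option 17 at 90: take all 1500 kWh — 3300 still needed.
Take 2000 from Option J at 120 — need 1300 more.
Option 15 at 150: take 1300 of its 2200 — requirement met.
Option Q, Option S, Option 2, Option T: unused.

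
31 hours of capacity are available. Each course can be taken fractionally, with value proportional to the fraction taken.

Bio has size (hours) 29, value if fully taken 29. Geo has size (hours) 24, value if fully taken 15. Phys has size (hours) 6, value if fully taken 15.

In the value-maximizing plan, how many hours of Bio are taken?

25

Rank by value-to-size ratio: Phys 15/6≈2.5, Bio 29/29≈1, Geo 15/24≈0.625.
Phys: take in full, 6 hours for value 15 → 25 left.
Only 25 hours remain; take 25/29 of Bio for value 29×25/29 = 25.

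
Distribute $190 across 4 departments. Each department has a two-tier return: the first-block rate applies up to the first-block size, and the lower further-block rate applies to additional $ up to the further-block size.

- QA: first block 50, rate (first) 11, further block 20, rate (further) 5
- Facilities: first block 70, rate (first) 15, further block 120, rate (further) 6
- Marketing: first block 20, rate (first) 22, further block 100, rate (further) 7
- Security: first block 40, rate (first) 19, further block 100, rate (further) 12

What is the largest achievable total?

Rank every tier by rate: Marketing/T1 22 > Security/T1 19 > Facilities/T1 15 > Security/T2 12 > QA/T1 11 > Marketing/T2 7 > Facilities/T2 6 > QA/T2 5.
Fill Marketing T1 block (20 at 22) → 170 left.
Security T1 at 19: fill all 40 → 130 left.
Facilities T1 at 15: fill all 70 → 60 left.
Security/T2: +60 of 100 at 12; pool empty.
Total = 22×20 + 19×40 + 15×70 + 12×60 = 2970.

2970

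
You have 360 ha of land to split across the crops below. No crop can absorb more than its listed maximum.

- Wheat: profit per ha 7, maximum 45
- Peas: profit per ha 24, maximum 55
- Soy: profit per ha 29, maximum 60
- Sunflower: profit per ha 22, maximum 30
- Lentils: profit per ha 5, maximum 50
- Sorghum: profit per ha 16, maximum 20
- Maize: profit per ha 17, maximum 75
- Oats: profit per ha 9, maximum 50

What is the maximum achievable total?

Order the crops by profit per ha: Soy 29 > Peas 24 > Sunflower 22 > Maize 17 > Sorghum 16 > Oats 9 > Wheat 7 > Lentils 5.
Give Soy 60 to hit its cap of 60 — 300 left.
Give Peas 55 to hit its cap of 55 — 245 left.
Sunflower takes 30 to reach its cap of 30 — 215 left.
Maize takes 75 to reach its cap of 75 — 140 left.
Sorghum takes 20 to reach its cap of 20 — 120 left.
Give Oats 50 to hit its cap of 50 — 70 left.
Wheat takes 45 to reach its cap of 45 — 25 left.
Lentils has room for 50 but only 25 remain, so it gets 25.
Total = 7×45 + 24×55 + 29×60 + 22×30 + 5×25 + 16×20 + 17×75 + 9×50 = 6205.

6205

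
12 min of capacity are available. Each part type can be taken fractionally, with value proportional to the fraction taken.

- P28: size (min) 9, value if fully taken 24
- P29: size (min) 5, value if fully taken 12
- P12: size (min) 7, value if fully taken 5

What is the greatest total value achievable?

31.2

Best value per unit of size first: P28 24/9≈2.67, P29 12/5≈2.4, P12 5/7≈0.714.
All 9 min of P28 fit (value 24) ; 3 remain.
Fill the last 3 min with part of P29: 3/5 of it earns 7.2.
Total value = 31.2.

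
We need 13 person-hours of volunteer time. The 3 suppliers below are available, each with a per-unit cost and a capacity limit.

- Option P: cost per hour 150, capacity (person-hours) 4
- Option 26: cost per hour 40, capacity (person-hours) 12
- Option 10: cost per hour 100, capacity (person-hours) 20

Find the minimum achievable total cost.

Use suppliers in increasing cost order.
Take 12 from Option 26 at 40 ; need 1 more.
Option 10 at 100: take 1 of its 20 ; requirement met.
Option P: unused.
Cost = 12×40 + 1×100 = 580.

580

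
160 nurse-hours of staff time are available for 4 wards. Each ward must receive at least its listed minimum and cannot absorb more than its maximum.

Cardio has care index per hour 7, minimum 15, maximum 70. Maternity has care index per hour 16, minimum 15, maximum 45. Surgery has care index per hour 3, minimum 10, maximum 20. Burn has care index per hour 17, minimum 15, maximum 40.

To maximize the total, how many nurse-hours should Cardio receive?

65

Meeting every minimum uses 15+15+10+15 = 55 nurse-hours, leaving 105.
Rank by care index per hour: Burn 17 > Maternity 16 > Cardio 7 > Surgery 3.
Give Burn 25 more to hit its cap of 40 → 80 left.
Maternity: +30 to 45 (cap) → 50 left.
Only 50 left; Cardio takes them to reach 65.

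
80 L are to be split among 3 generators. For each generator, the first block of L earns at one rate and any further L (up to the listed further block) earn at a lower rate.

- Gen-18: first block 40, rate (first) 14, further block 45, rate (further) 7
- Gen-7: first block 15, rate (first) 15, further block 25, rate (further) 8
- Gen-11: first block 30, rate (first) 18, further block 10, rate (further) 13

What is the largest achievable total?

Treat each block as its own option and order by rate: Gen-11/tier1 18 > Gen-7/tier1 15 > Gen-18/tier1 14 > Gen-11/tier2 13 > Gen-7/tier2 8 > Gen-18/tier2 7.
Gen-11 tier1 at 18: fill all 30 ; 50 left.
Fill Gen-7 tier1 block (15 at 15) ; 35 left.
35 remain; put them into Gen-18 tier1 at 14.
Total = 18×30 + 15×15 + 14×35 = 1255.

1255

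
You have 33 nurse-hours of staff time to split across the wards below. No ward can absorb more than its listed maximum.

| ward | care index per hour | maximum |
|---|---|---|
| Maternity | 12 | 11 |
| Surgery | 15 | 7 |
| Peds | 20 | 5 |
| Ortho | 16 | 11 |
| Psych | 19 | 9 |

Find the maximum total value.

564

Highest care index per hour first: Peds 20 > Psych 19 > Ortho 16 > Surgery 15 > Maternity 12.
Peds: +5 to 5 (cap) — 28 left.
Give Psych 9 to hit its cap of 9 — 19 left.
Ortho: +11 to 11 (cap) — 8 left.
Surgery takes 7 to reach its cap of 7 — 1 left.
Maternity: +1 (room for 11) → 1. Pool exhausted.
Total = 12×1 + 15×7 + 20×5 + 16×11 + 19×9 = 564.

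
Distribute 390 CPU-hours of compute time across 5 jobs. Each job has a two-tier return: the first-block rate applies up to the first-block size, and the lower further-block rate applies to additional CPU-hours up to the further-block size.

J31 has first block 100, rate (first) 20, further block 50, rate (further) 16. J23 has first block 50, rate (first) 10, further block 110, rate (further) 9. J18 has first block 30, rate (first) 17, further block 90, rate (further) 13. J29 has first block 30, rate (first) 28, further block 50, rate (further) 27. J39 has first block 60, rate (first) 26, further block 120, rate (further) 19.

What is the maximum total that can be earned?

8540

Order all 10 blocks by rate: J29/first 28 > J29/second 27 > J39/first 26 > J31/first 20 > J39/second 19 > J18/first 17 > J31/second 16 > J18/second 13 > J23/first 10 > J23/second 9.
J29/first (28): +30 ; 360 left.
Fill J29 second block (50 at 27) ; 310 left.
J39 first at 26: fill all 60 ; 250 left.
Fill J31 first block (100 at 20) ; 150 left.
J39/second (19): +120 ; 30 left.
J18 first at 17: fill all 30 ; 0 left.
Total = 28×30 + 27×50 + 26×60 + 20×100 + 19×120 + 17×30 = 8540.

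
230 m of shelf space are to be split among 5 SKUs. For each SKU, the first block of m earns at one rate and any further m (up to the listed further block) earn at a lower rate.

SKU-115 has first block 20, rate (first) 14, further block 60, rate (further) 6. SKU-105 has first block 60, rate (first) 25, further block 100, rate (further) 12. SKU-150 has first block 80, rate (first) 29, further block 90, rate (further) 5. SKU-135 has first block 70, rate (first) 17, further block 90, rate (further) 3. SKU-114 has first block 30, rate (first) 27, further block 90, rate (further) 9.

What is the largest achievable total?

5650

Order all 10 blocks by rate: SKU-150/tier1 29 > SKU-114/tier1 27 > SKU-105/tier1 25 > SKU-135/tier1 17 > SKU-115/tier1 14 > SKU-105/tier2 12 > SKU-114/tier2 9 > SKU-115/tier2 6 > SKU-150/tier2 5 > SKU-135/tier2 3.
Fill SKU-150 tier1 block (80 at 29) — 150 left.
SKU-114 tier1 at 27: fill all 30 — 120 left.
Fill SKU-105 tier1 block (60 at 25) — 60 left.
60 remain; put them into SKU-135 tier1 at 17.
Total = 29×80 + 27×30 + 25×60 + 17×60 = 5650.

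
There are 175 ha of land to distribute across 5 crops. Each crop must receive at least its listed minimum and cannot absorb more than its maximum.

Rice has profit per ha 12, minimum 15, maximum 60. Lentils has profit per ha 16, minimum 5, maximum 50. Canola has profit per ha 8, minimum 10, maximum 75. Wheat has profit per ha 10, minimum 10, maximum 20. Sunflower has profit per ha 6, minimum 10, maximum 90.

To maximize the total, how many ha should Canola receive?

35

Meeting every minimum uses 15+5+10+10+10 = 50 ha, leaving 125.
Order the crops by profit per ha: Lentils 16 > Rice 12 > Wheat 10 > Canola 8 > Sunflower 6.
Lentils takes 45 more to reach its cap of 50 ; 80 left.
Rice takes 45 more to reach its cap of 60 ; 35 left.
Wheat: +10 to 20 (cap) ; 25 left.
Only 25 left; Canola takes them to reach 35.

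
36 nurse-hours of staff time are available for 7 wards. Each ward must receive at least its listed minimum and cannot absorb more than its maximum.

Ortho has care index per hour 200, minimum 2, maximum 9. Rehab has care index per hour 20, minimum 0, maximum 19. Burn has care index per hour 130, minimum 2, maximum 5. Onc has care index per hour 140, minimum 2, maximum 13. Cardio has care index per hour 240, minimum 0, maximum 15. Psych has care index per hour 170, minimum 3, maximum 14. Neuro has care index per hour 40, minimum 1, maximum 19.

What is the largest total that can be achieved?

7170

Meeting every minimum uses 2+0+2+2+0+3+1 = 10 nurse-hours, leaving 26.
Rank by care index per hour: Cardio 240 > Ortho 200 > Psych 170 > Onc 140 > Burn 130 > Neuro 40 > Rehab 20.
Give Cardio 15 more to hit its cap of 15 → 11 left.
Ortho takes 7 more to reach its cap of 9 → 4 left.
Psych: +4 (room for 11) → 7. Pool exhausted.
Total = 200×9 + 130×2 + 140×2 + 240×15 + 170×7 + 40×1 = 7170.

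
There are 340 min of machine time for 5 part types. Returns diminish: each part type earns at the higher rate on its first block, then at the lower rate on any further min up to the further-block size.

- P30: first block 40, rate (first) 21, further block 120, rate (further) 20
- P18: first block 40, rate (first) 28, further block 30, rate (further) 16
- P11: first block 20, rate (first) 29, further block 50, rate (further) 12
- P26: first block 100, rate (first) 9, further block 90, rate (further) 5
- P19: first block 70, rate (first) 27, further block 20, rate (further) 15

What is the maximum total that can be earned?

Treat each block as its own option and order by rate: P11/first 29 > P18/first 28 > P19/first 27 > P30/first 21 > P30/second 20 > P18/second 16 > P19/second 15 > P11/second 12 > P26/first 9 > P26/second 5.
P11 first at 29: fill all 20 → 320 left.
P18 first at 28: fill all 40 → 280 left.
P19 first at 27: fill all 70 → 210 left.
P30/first (21): +40 → 170 left.
P30/second (20): +120 → 50 left.
P18/second (16): +30 → 20 left.
Fill P19 second block (20 at 15) → 0 left.
Total = 29×20 + 28×40 + 27×70 + 21×40 + 20×120 + 16×30 + 15×20 = 7610.

7610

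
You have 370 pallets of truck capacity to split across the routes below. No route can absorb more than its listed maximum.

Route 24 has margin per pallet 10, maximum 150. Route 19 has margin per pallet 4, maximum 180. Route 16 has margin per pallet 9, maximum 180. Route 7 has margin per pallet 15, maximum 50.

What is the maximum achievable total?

3780

Order the routes by margin per pallet: Route 7 15 > Route 24 10 > Route 16 9 > Route 19 4.
Give Route 7 50 to hit its cap of 50 ; 320 left.
Give Route 24 150 to hit its cap of 150 ; 170 left.
Route 16 has room for 180 but only 170 remain, so it gets 170.
Total = 10×150 + 9×170 + 15×50 = 3780.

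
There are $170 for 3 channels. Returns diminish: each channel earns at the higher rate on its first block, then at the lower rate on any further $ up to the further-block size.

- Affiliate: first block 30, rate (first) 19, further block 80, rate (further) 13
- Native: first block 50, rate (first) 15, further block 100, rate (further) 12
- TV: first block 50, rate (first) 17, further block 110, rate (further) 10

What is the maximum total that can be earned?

2690

Rank every tier by rate: Affiliate/first 19 > TV/first 17 > Native/first 15 > Affiliate/second 13 > Native/second 12 > TV/second 10.
Affiliate first at 19: fill all 30 — 140 left.
Fill TV first block (50 at 17) — 90 left.
Fill Native first block (50 at 15) — 40 left.
Affiliate/second: +40 of 80 at 13; pool empty.
Total = 19×30 + 17×50 + 15×50 + 13×40 = 2690.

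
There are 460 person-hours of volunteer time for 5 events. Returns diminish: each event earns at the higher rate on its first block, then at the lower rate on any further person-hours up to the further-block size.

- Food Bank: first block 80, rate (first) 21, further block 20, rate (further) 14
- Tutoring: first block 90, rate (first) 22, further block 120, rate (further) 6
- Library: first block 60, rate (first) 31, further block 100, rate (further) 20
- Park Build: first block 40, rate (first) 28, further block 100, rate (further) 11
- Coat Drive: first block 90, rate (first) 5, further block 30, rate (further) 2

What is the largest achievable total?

9690

Order all 10 blocks by rate: Library/first 31 > Park Build/first 28 > Tutoring/first 22 > Food Bank/first 21 > Library/second 20 > Food Bank/second 14 > Park Build/second 11 > Tutoring/second 6 > Coat Drive/first 5 > Coat Drive/second 2.
Library first at 31: fill all 60 → 400 left.
Park Build/first (28): +40 → 360 left.
Fill Tutoring first block (90 at 22) → 270 left.
Fill Food Bank first block (80 at 21) → 190 left.
Fill Library second block (100 at 20) → 90 left.
Food Bank second at 14: fill all 20 → 70 left.
Park Build/second: +70 of 100 at 11; pool empty.
Total = 31×60 + 28×40 + 22×90 + 21×80 + 20×100 + 14×20 + 11×70 = 9690.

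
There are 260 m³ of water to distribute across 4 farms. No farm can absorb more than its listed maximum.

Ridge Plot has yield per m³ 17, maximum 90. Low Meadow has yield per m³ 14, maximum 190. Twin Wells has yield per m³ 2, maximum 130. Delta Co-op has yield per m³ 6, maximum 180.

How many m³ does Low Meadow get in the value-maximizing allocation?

Rank by yield per m³: Ridge Plot 17 > Low Meadow 14 > Delta Co-op 6 > Twin Wells 2.
Ridge Plot takes 90 to reach its cap of 90 — 170 left.
Only 170 left; Low Meadow takes them to reach 170.

170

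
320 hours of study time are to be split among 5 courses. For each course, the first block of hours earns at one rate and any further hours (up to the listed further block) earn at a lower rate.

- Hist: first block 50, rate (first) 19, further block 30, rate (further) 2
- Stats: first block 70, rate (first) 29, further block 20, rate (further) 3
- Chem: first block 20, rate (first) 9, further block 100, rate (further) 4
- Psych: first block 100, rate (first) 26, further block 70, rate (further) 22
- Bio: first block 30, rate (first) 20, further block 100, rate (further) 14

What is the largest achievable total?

Rank every tier by rate: Stats/T1 29 > Psych/T1 26 > Psych/T2 22 > Bio/T1 20 > Hist/T1 19 > Bio/T2 14 > Chem/T1 9 > Chem/T2 4 > Stats/T2 3 > Hist/T2 2.
Stats T1 at 29: fill all 70 → 250 left.
Psych T1 at 26: fill all 100 → 150 left.
Psych/T2 (22): +70 → 80 left.
Fill Bio T1 block (30 at 20) → 50 left.
Hist/T1 (19): +50 → 0 left.
Total = 29×70 + 26×100 + 22×70 + 20×30 + 19×50 = 7720.

7720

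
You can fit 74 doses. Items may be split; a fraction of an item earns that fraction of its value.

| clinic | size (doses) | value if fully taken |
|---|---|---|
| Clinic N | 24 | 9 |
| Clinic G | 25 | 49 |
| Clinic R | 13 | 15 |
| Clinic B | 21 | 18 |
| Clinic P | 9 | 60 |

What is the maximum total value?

Rank by value-to-size ratio: Clinic P 60/9≈6.67, Clinic G 49/25≈1.96, Clinic R 15/13≈1.15, Clinic B 18/21≈0.857, Clinic N 9/24≈0.375.
Clinic P: take in full, 9 doses for value 60 → 65 left.
Take all of Clinic G (25 doses, value 49) → 40 doses left.
Clinic R: take in full, 13 doses for value 15 → 27 left.
All 21 doses of Clinic B fit (value 18) → 6 remain.
Fill the last 6 doses with part of Clinic N: 6/24 of it earns 2.25.
Total value = 144.25.

144.25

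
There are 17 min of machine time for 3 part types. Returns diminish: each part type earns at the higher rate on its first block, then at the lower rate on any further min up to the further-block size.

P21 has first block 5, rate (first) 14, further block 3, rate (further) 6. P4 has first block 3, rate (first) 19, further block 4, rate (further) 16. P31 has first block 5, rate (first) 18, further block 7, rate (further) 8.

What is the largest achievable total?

Rank every tier by rate: P4/first 19 > P31/first 18 > P4/second 16 > P21/first 14 > P31/second 8 > P21/second 6.
P4/first (19): +3 — 14 left.
P31/first (18): +5 — 9 left.
P4 second at 16: fill all 4 — 5 left.
P21 first at 14: fill all 5 — 0 left.
Total = 19×3 + 18×5 + 16×4 + 14×5 = 281.

281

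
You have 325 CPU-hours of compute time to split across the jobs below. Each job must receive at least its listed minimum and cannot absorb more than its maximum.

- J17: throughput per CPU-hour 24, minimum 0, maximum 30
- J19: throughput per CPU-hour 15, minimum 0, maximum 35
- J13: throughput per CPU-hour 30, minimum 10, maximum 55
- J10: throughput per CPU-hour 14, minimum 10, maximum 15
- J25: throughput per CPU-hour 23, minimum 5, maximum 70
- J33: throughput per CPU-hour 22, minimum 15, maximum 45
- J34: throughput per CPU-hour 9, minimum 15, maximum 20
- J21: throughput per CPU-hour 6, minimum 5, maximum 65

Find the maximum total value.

Meeting every minimum uses 0+0+10+10+5+15+15+5 = 60 CPU-hours, leaving 265.
Highest throughput per CPU-hour first: J13 30 > J17 24 > J25 23 > J33 22 > J19 15 > J10 14 > J34 9 > J21 6.
Give J13 45 more to hit its cap of 55 — 220 left.
J17: +30 to 30 (cap) — 190 left.
J25: +65 to 70 (cap) — 125 left.
J33 takes 30 more to reach its cap of 45 — 95 left.
J19 takes 35 more to reach its cap of 35 — 60 left.
J10: +5 to 15 (cap) — 55 left.
J34 takes 5 more to reach its cap of 20 — 50 left.
Only 50 left; J21 takes them to reach 55.
Total = 24×30 + 15×35 + 30×55 + 14×15 + 23×70 + 22×45 + 9×20 + 6×55 = 6215.

6215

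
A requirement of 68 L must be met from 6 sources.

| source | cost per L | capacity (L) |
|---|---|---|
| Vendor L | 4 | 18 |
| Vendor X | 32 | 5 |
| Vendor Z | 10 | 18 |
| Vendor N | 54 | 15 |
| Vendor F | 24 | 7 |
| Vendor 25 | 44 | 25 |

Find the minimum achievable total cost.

1460

Fill from the cheapest source first.
Vendor L at 4: take all 18 L ; 50 still needed.
Vendor Z (10): use full 18 ; 32 L to go.
Vendor F at 24: take all 7 L ; 25 still needed.
Vendor X at 32: take all 5 L ; 20 still needed.
Vendor 25 at 44: take 20 of its 25 ; requirement met.
Vendor N: unused.
Cost = 18×4 + 18×10 + 7×24 + 5×32 + 20×44 = 1460.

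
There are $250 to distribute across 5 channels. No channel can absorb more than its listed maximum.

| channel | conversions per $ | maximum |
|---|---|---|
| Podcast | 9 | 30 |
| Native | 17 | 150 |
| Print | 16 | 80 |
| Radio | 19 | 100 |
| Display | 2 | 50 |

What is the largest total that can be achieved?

Rank by conversions per $: Radio 19 > Native 17 > Print 16 > Podcast 9 > Display 2.
Radio: +100 to 100 (cap) ; 150 left.
Native takes 150 to reach its cap of 150 ; 0 left.
Total = 17×150 + 19×100 = 4450.

4450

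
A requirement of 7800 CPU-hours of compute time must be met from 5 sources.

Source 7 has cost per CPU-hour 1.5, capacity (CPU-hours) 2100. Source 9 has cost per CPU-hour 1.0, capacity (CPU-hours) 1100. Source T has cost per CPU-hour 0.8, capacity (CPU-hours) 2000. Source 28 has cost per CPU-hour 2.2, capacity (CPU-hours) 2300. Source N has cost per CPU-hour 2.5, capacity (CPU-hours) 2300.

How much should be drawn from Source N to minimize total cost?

Fill from the cheapest source first.
Source T at 0.8: take all 2000 CPU-hours → 5800 still needed.
Source 9 at 1.0: take all 1100 CPU-hours → 4700 still needed.
Take 2100 from Source 7 at 1.5 → need 2600 more.
Take 2300 from Source 28 at 2.2 → need 300 more.
Source N (2.5): take the remaining 300 → done.

300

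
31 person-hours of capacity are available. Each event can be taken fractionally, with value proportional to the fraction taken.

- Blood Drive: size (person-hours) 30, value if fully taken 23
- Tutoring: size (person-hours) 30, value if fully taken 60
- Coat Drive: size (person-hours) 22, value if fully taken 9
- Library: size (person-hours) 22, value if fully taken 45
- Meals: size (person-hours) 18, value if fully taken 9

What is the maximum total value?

63

Best value per unit of size first: Library 45/22≈2.05, Tutoring 60/30≈2, Blood Drive 23/30≈0.767, Meals 9/18≈0.5, Coat Drive 9/22≈0.409.
Library: take in full, 22 person-hours for value 45 — 9 left.
Fill the last 9 person-hours with part of Tutoring: 9/30 of it earns 18.
Total value = 63.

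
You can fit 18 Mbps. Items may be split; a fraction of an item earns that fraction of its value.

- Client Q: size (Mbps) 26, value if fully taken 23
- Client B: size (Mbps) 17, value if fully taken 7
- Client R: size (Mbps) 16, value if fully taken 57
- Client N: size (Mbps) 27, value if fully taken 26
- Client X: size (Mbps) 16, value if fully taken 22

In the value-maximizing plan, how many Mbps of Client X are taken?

Best value per unit of size first: Client R 57/16≈3.56, Client X 22/16≈1.38, Client N 26/27≈0.963, Client Q 23/26≈0.885, Client B 7/17≈0.412.
All 16 Mbps of Client R fit (value 57) ; 2 remain.
Only 2 Mbps remain; take 2/16 of Client X for value 22×2/16 = 2.75.

2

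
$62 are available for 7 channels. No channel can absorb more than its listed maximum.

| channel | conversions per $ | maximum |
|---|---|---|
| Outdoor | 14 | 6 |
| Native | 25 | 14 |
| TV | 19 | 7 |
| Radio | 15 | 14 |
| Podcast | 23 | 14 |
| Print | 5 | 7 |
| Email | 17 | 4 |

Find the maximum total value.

1182

Rank by conversions per $: Native 25 > Podcast 23 > TV 19 > Email 17 > Radio 15 > Outdoor 14 > Print 5.
Native takes 14 to reach its cap of 14 — 48 left.
Podcast takes 14 to reach its cap of 14 — 34 left.
TV: +7 to 7 (cap) — 27 left.
Email: +4 to 4 (cap) — 23 left.
Radio: +14 to 14 (cap) — 9 left.
Outdoor: +6 to 6 (cap) — 3 left.
Only 3 left; Print takes them to reach 3.
Total = 14×6 + 25×14 + 19×7 + 15×14 + 23×14 + 5×3 + 17×4 = 1182.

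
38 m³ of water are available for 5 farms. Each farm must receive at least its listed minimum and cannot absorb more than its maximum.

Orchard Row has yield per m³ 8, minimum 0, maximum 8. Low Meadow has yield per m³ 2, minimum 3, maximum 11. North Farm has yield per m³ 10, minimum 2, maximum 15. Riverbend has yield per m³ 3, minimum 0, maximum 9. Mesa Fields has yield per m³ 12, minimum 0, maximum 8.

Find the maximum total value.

Meeting every minimum uses 0+3+2+0+0 = 5 m³, leaving 33.
Highest yield per m³ first: Mesa Fields 12 > North Farm 10 > Orchard Row 8 > Riverbend 3 > Low Meadow 2.
Give Mesa Fields 8 more to hit its cap of 8 — 25 left.
North Farm takes 13 more to reach its cap of 15 — 12 left.
Orchard Row takes 8 more to reach its cap of 8 — 4 left.
Riverbend has room for 9 more but only 4 remain, so it gets 4.
Total = 8×8 + 2×3 + 10×15 + 3×4 + 12×8 = 328.

328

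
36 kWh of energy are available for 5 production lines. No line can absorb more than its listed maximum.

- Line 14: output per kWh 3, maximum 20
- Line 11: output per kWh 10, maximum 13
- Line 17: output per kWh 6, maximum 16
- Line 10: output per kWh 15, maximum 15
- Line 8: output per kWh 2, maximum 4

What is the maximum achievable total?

Rank by output per kWh: Line 10 15 > Line 11 10 > Line 17 6 > Line 14 3 > Line 8 2.
Line 10: +15 to 15 (cap) → 21 left.
Line 11 takes 13 to reach its cap of 13 → 8 left.
Only 8 left; Line 17 takes them to reach 8.
Total = 10×13 + 6×8 + 15×15 = 403.

403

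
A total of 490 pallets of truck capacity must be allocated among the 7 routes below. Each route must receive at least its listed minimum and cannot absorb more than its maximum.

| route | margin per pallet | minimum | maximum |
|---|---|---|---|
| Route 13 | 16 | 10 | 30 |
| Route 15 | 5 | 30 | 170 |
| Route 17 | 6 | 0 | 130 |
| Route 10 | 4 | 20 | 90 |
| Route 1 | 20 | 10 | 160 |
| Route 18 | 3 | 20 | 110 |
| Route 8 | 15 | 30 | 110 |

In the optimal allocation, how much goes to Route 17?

Meeting every minimum uses 10+30+0+20+10+20+30 = 120 pallets, leaving 370.
Order the routes by margin per pallet: Route 1 20 > Route 13 16 > Route 8 15 > Route 17 6 > Route 15 5 > Route 10 4 > Route 18 3.
Give Route 1 150 more to hit its cap of 160 — 220 left.
Route 13 takes 20 more to reach its cap of 30 — 200 left.
Give Route 8 80 more to hit its cap of 110 — 120 left.
Route 17 has room for 130 more but only 120 remain, so it gets 120.

120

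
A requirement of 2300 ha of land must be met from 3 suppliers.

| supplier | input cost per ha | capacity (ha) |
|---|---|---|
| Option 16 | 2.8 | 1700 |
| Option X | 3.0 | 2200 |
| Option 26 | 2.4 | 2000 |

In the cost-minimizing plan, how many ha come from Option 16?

300

Use suppliers in increasing cost order.
Take 2000 from Option 26 at 2.4 — need 300 more.
Take 300 from Option 16 at 2.8 to finish.
Option X: unused.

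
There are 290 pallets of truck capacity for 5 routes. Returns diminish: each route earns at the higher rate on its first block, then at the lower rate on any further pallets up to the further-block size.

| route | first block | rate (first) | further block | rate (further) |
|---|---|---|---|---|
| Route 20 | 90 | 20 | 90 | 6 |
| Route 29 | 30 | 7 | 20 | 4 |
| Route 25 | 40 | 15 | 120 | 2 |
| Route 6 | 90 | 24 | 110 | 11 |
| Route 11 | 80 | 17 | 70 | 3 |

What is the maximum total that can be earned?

Rank every tier by rate: Route 6/first 24 > Route 20/first 20 > Route 11/first 17 > Route 25/first 15 > Route 6/second 11 > Route 29/first 7 > Route 20/second 6 > Route 29/second 4 > Route 11/second 3 > Route 25/second 2.
Route 6/first (24): +90 — 200 left.
Route 20/first (20): +90 — 110 left.
Route 11/first (17): +80 — 30 left.
30 remain; put them into Route 25 first at 15.
Total = 24×90 + 20×90 + 17×80 + 15×30 = 5770.

5770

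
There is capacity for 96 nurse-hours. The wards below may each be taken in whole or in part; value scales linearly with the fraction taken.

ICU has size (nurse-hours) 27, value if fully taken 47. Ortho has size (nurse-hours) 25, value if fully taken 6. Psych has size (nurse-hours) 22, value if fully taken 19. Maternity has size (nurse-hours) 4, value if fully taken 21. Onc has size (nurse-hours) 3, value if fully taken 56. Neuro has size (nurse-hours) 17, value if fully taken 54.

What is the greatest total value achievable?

202.52

Sort by value density: Onc 56/3≈18.7, Maternity 21/4≈5.25, Neuro 54/17≈3.18, ICU 47/27≈1.74, Psych 19/22≈0.864, Ortho 6/25≈0.24.
All 3 nurse-hours of Onc fit (value 56) ; 93 remain.
Take all of Maternity (4 nurse-hours, value 21) ; 89 nurse-hours left.
Neuro: take in full, 17 nurse-hours for value 54 ; 72 left.
ICU: take in full, 27 nurse-hours for value 47 ; 45 left.
All 22 nurse-hours of Psych fit (value 19) ; 23 remain.
23 nurse-hours left: a 23/25 share of Ortho gives 6×23/25 = 5.52.
Total value = 202.52.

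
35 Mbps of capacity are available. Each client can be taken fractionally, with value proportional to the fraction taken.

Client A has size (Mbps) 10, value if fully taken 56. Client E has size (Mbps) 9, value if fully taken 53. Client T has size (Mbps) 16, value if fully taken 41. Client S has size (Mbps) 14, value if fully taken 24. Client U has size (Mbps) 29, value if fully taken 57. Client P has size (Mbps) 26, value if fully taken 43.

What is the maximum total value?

Rank by value-to-size ratio: Client E 53/9≈5.89, Client A 56/10≈5.6, Client T 41/16≈2.56, Client U 57/29≈1.97, Client S 24/14≈1.71, Client P 43/26≈1.65.
Take all of Client E (9 Mbps, value 53) — 26 Mbps left.
All 10 Mbps of Client A fit (value 56) — 16 remain.
All 16 Mbps of Client T fit (value 41) — 0 remain.
Total value = 150.

150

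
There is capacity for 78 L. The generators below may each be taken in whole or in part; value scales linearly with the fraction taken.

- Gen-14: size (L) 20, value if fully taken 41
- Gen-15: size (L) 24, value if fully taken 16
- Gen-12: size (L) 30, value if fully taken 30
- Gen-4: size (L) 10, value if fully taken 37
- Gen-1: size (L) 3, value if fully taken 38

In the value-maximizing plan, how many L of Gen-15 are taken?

Rank by value-to-size ratio: Gen-1 38/3≈12.7, Gen-4 37/10≈3.7, Gen-14 41/20≈2.05, Gen-12 30/30≈1, Gen-15 16/24≈0.667.
All 3 L of Gen-1 fit (value 38) ; 75 remain.
Gen-4: take in full, 10 L for value 37 ; 65 left.
Gen-14: take in full, 20 L for value 41 ; 45 left.
All 30 L of Gen-12 fit (value 30) ; 15 remain.
Only 15 L remain; take 15/24 of Gen-15 for value 16×15/24 = 10.

15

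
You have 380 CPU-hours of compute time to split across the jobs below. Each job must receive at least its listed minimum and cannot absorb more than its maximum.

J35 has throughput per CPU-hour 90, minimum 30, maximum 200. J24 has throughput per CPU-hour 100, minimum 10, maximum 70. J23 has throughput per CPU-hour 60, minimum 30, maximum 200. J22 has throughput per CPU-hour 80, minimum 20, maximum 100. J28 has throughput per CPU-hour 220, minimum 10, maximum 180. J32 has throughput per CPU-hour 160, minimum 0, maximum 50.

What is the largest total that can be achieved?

Meeting every minimum uses 30+10+30+20+10+0 = 100 CPU-hours, leaving 280.
Order the jobs by throughput per CPU-hour: J28 220 > J32 160 > J24 100 > J35 90 > J22 80 > J23 60.
J28: +170 to 180 (cap) — 110 left.
Give J32 50 more to hit its cap of 50 — 60 left.
J24 takes 60 more to reach its cap of 70 — 0 left.
Total = 90×30 + 100×70 + 60×30 + 80×20 + 220×180 + 160×50 = 60700.

60700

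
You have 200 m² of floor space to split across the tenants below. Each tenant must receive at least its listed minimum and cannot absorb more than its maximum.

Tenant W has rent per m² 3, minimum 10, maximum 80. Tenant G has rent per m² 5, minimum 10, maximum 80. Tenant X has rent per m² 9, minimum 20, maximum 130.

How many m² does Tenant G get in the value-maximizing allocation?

60

Meeting every minimum uses 10+10+20 = 40 m², leaving 160.
Highest rent per m² first: Tenant X 9 > Tenant G 5 > Tenant W 3.
Tenant X takes 110 more to reach its cap of 130 → 50 left.
Tenant G: +50 (room for 70) → 60. Pool exhausted.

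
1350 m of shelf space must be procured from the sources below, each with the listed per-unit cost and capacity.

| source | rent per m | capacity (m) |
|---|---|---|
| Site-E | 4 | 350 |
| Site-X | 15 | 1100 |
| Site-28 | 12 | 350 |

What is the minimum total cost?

15350

Use sources in increasing cost order.
Site-E at 4: take all 350 m ; 1000 still needed.
Site-28 (12): use full 350 ; 650 m to go.
Site-X at 15: take 650 of its 1100 ; requirement met.
Cost = 350×4 + 350×12 + 650×15 = 15350.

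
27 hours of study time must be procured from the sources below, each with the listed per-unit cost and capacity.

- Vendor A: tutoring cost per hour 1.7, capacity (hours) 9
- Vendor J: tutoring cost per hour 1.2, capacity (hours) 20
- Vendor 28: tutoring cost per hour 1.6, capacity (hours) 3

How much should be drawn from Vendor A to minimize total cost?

4

Cheapest first:
Vendor J at 1.2: take all 20 hours — 7 still needed.
Vendor 28 (1.6): use full 3 — 4 hours to go.
Take 4 from Vendor A at 1.7 to finish.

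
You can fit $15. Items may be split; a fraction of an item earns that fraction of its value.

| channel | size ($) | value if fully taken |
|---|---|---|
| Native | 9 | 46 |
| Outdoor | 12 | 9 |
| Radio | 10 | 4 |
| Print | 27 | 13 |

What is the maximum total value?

Best value per unit of size first: Native 46/9≈5.11, Outdoor 9/12≈0.75, Print 13/27≈0.481, Radio 4/10≈0.4.
Native: take in full, 9 $ for value 46 ; 6 left.
6 $ left: a 6/12 share of Outdoor gives 9×6/12 = 4.5.
Total value = 50.5.

50.5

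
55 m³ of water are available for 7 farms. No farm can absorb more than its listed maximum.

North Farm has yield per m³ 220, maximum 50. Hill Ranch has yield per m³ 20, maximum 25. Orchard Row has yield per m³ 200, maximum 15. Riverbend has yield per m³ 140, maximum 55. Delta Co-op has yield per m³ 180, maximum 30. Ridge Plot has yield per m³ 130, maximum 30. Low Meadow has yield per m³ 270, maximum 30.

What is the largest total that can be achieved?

Highest yield per m³ first: Low Meadow 270 > North Farm 220 > Orchard Row 200 > Delta Co-op 180 > Riverbend 140 > Ridge Plot 130 > Hill Ranch 20.
Low Meadow takes 30 to reach its cap of 30 — 25 left.
North Farm has room for 50 but only 25 remain, so it gets 25.
Total = 220×25 + 270×30 = 13600.

13600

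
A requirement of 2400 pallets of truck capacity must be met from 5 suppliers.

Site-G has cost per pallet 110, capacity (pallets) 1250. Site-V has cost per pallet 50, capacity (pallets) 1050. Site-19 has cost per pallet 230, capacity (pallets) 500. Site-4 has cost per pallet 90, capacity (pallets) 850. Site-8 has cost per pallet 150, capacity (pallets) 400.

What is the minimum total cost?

184000

Cheapest first:
Take 1050 from Site-V at 50 ; need 1350 more.
Site-4 (90): use full 850 ; 500 pallets to go.
Site-G (110): take the remaining 500 ; done.
Site-8, Site-19: unused.
Cost = 1050×50 + 850×90 + 500×110 = 184000.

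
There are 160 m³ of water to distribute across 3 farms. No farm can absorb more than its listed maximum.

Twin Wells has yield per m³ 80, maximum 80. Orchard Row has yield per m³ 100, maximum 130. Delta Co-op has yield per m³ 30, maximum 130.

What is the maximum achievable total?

Highest yield per m³ first: Orchard Row 100 > Twin Wells 80 > Delta Co-op 30.
Orchard Row: +130 to 130 (cap) — 30 left.
Twin Wells: +30 (room for 80) → 30. Pool exhausted.
Total = 80×30 + 100×130 = 15400.

15400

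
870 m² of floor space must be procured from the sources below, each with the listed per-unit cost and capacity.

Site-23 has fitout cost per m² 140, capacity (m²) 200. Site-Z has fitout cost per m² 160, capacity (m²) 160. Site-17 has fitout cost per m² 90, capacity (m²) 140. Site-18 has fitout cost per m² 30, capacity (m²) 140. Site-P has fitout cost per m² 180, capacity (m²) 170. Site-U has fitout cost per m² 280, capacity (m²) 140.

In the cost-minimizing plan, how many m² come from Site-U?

Cheapest first:
Site-18 at 30: take all 140 m² → 730 still needed.
Site-17 at 90: take all 140 m² → 590 still needed.
Site-23 (140): use full 200 → 390 m² to go.
Take 160 from Site-Z at 160 → need 230 more.
Site-P at 180: take all 170 m² → 60 still needed.
Site-U (280): take the remaining 60 → done.

60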